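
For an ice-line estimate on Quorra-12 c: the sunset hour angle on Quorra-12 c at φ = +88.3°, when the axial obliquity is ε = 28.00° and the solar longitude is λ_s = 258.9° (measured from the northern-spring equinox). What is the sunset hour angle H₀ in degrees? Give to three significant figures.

H₀ = 0.00°

Solar declination: sin δ = sin ε · sin λ_s = sin 28.00° × sin 258.9° = -0.46069, so δ = -27.432°.
cos H₀ = −tan φ · tan δ = 17.4886 ≥ 1, so the host star never rises (polar night) and H₀ = 0.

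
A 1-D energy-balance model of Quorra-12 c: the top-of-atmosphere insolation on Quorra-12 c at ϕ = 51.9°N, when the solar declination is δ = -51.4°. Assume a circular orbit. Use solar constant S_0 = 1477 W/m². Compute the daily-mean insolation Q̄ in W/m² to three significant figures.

cos h₀ = −tan(+51.9°) tan(-51.400°) = 1.5976 ≥ 1 ⇒ polar night, h₀ = 0 and Q̄ = 0.

Q̄ ≈ 0.00 W/m²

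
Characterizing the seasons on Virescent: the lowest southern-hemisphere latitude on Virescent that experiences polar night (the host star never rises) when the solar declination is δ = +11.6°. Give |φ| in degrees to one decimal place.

Polar night requires cos H₀ = −tan φ tan δ ≥ 1, i.e. tan φ tan δ ≤ −1.
The boundary is |tan φ| · |tan δ| = 1, so |φ| = 90° − |δ| = 90° − 11.6° = 78.4° in the southern hemisphere.

|φ| = 78.4°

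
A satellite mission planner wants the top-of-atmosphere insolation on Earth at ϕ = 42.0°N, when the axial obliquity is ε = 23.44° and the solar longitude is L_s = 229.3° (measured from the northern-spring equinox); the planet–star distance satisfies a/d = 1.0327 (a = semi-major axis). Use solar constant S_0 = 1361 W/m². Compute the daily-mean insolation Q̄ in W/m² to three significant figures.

Solar declination: sin δ = sin ε · sin L_s = sin 23.44° × sin 229.3° = -0.30158, so δ = -17.552°.
cos h₀ = −tan(+42.0°) tan(-17.552°) = 0.2848, h₀ = 1.2820 rad.
Bracket: h₀ sin ϕ sin δ + cos ϕ cos δ sin h₀ = 1.2820×0.66913×-0.30158 + 0.74314×0.95344×0.95859 = -0.258703 + 0.679199 = 0.420496.
Inverse-square distance factor (a/d)² = 1.0327² = 1.066469.
Q̄ = (S_0/π) × 1.066469 × [bracket] = (1361/π) × 1.066469 × 0.420496 = 194.3 W/m².

Q̄ ≈ 194 W/m²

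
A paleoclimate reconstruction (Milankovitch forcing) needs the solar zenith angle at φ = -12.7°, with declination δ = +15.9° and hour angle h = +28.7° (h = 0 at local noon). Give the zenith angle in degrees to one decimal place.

θ_z = 40.3°

cos θ_z = sin φ sin δ + cos φ cos δ cos h = -0.060229 + 0.822949 = 0.762720.
θ_z = arccos(0.762720) = 40.3°.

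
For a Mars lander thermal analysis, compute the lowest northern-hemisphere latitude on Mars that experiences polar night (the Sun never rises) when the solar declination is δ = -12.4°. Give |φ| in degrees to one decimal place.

|φ| = 77.6°

Polar night requires cos H₀ = −tan φ tan δ ≥ 1, i.e. tan φ tan δ ≤ −1.
The boundary is |tan φ| · |tan δ| = 1, so |φ| = 90° − |δ| = 90° − 12.4° = 77.6° in the northern hemisphere.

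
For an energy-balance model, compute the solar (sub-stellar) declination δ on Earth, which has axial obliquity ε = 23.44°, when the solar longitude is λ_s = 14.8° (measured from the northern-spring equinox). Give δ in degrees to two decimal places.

δ = +5.83°

sin δ = sin ε · sin λ_s = sin 23.44° × sin 14.8° = 0.101613.
δ = arcsin(0.101613) = +5.83°.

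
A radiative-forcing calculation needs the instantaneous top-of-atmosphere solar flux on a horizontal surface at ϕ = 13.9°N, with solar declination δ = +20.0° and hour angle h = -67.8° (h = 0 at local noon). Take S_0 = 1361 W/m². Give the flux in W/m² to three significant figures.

cos θ_z = sin ϕ sin δ + cos ϕ cos δ cos h = 0.082163 + 0.344657 = 0.426820.
Flux = S_0 · cos θ_z = 1361 × 0.426820 = 580.9 W/m².

581 W/m²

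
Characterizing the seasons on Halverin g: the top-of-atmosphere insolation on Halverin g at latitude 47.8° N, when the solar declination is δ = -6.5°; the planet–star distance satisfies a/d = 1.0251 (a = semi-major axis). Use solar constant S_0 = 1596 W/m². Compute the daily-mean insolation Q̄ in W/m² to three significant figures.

Q̄ ≈ 289 W/m²

cos h₀ = −tan(+47.8°) tan(-6.500°) = 0.1257, h₀ = 1.4448 rad.
Bracket: h₀ sin ϕ sin δ + cos ϕ cos δ sin h₀ = 1.4448×0.74080×-0.11320 + 0.67172×0.99357×0.99207 = -0.121159 + 0.662108 = 0.540949.
Inverse-square distance factor (a/d)² = 1.0251² = 1.050830.
Q̄ = (S_0/π) × 1.050830 × [bracket] = (1596/π) × 1.050830 × 0.540949 = 288.8 W/m².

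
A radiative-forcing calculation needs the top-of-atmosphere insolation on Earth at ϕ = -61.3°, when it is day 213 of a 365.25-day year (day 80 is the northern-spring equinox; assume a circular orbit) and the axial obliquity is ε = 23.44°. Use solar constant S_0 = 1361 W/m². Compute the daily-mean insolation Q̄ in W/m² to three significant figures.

Q̄ ≈ 53.2 W/m²

Solar longitude: L_s = 360° × (213 − 80)/365.25 = 131.088°.
sin δ = sin 23.44° × sin 131.088° = 0.29981, so δ = +17.446°.
cos h₀ = −tan(-61.3°) tan(+17.446°) = 0.5740, h₀ = 0.9594 rad.
Bracket: h₀ sin ϕ sin δ + cos ϕ cos δ sin h₀ = 0.9594×-0.87715×0.29981 + 0.48022×0.95400×0.81884 = -0.252301 + 0.375135 = 0.122834.
Q̄ = (S_0/π) × [bracket] = (1361/π) × 0.122834 = 53.21 W/m².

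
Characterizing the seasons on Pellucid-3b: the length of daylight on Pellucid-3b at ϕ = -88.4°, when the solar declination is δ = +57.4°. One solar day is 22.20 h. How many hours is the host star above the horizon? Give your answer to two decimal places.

0.00 h

cos h₀ = −tan ϕ · tan δ = 55.9798 ≥ 1, so the host star never rises (polar night) and h₀ = 0.
Daylight = 2h₀/(2π) × 22.20 h = (0.0000/π) × 22.20 = 0.00 h.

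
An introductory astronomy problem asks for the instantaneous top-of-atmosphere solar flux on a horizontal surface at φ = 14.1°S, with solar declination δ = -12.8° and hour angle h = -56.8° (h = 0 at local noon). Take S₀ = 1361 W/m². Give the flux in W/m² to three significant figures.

778 W/m²

cos θ_z = sin φ sin δ + cos φ cos δ cos h = 0.053973 + 0.517869 = 0.571842.
Flux = S₀ · cos θ_z = 1361 × 0.571842 = 778.3 W/m².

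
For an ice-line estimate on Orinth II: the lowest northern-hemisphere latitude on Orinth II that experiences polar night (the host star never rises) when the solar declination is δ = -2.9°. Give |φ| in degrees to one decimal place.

Polar night requires cos H₀ = −tan φ tan δ ≥ 1, i.e. tan φ tan δ ≤ −1.
The boundary is |tan φ| · |tan δ| = 1, so |φ| = 90° − |δ| = 90° − 2.9° = 87.1° in the northern hemisphere.

|φ| = 87.1°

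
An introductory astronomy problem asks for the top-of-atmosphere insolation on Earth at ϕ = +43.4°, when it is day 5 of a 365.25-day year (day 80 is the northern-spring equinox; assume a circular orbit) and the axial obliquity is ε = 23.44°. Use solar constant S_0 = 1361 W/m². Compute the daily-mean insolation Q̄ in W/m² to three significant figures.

Q̄ ≈ 135 W/m²

Solar longitude: L_s = 360° × (5 − 80)/365.25 = -73.922°, i.e. -73.922° + 360° = 286.078°.
sin δ = sin 23.44° × sin 286.078° = -0.38223, so δ = -22.472°.
cos h₀ = −tan(+43.4°) tan(-22.472°) = 0.3912, h₀ = 1.1689 rad.
Bracket: h₀ sin ϕ sin δ + cos ϕ cos δ sin h₀ = 1.1689×0.68709×-0.38223 + 0.72657×0.92407×0.92032 = -0.306984 + 0.617904 = 0.310920.
Q̄ = (S_0/π) × [bracket] = (1361/π) × 0.310920 = 134.7 W/m².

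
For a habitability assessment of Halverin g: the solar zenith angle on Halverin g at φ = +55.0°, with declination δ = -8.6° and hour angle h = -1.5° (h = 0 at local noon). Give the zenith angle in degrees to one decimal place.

θ_z = 63.6°

cos θ_z = sin φ sin δ + cos φ cos δ cos h = -0.122492 + 0.566933 = 0.444441.
θ_z = arccos(0.444441) = 63.6°.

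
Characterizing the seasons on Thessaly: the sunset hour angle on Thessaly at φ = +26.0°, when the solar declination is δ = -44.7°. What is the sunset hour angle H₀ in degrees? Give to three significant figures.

H₀ = 61.1°

cos H₀ = −tan φ · tan δ = −tan(+26.0°) × tan(-44.700°) = 0.4827, so H₀ = 1.0671 rad = 61.14°.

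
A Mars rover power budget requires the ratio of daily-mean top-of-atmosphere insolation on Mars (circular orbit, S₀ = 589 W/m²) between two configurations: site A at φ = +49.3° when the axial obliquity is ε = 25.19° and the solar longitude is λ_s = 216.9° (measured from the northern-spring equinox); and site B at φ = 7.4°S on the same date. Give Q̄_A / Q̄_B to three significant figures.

Q̄_A / Q̄_B ≈ 0.352

— Configuration A (φ=+49.3°):
Solar declination: sin δ = sin ε · sin λ_s = sin 25.19° × sin 216.9° = -0.25555, so δ = -14.806°.
cos H₀ = −tan(+49.3°) tan(-14.806°) = 0.3073, H₀ = 1.2584 rad.
Bracket: H₀ sin φ sin δ + cos φ cos δ sin H₀ = 1.2584×0.75813×-0.25555 + 0.65210×0.96680×0.95161 = -0.243803 + 0.599943 = 0.356140.
Q̄ = (S₀/π) × [bracket] = (589/π) × 0.356140 = 66.771 W/m².
— Configuration B (φ=-7.4°):
cos H₀ = −tan(-7.4°) tan(-14.806°) = -0.0343, H₀ = 1.6051 rad.
Bracket: H₀ sin φ sin δ + cos φ cos δ sin H₀ = 1.6051×-0.12880×-0.25555 + 0.99167×0.96680×0.99941 = 0.052832 + 0.958181 = 1.011013.
Q̄ = (S₀/π) × [bracket] = (589/π) × 1.011013 = 189.55 W/m².
Ratio Q̄_A / Q̄_B = 66.771 / 189.55 = 0.3523.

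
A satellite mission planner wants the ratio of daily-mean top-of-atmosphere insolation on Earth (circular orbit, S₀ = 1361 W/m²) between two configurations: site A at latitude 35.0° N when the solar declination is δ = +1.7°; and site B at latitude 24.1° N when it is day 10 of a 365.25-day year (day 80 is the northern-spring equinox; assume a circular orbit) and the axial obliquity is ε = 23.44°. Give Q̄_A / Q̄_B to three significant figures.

Q̄_A / Q̄_B ≈ 1.36

— Configuration A (φ=+35.0°):
cos H₀ = −tan(+35.0°) tan(+1.700°) = -0.0208, H₀ = 1.5916 rad.
Bracket: H₀ sin φ sin δ + cos φ cos δ sin H₀ = 1.5916×0.57358×0.02967 + 0.81915×0.99956×0.99978 = 0.027086 + 0.818609 = 0.845695.
Q̄ = (S₀/π) × [bracket] = (1361/π) × 0.845695 = 366.37 W/m².
— Configuration B (φ=+24.1°):
Solar longitude: λ_s = 360° × (10 − 80)/365.25 = -68.994°, i.e. -68.994° + 360° = 291.006°.
sin δ = sin 23.44° × sin 291.006° = -0.37135, so δ = -21.799°.
cos H₀ = −tan(+24.1°) tan(-21.799°) = 0.1789, H₀ = 1.3909 rad.
Bracket: H₀ sin φ sin δ + cos φ cos δ sin H₀ = 1.3909×0.40833×-0.37135 + 0.91283×0.92849×0.98387 = -0.210907 + 0.833882 = 0.622975.
Q̄ = (S₀/π) × [bracket] = (1361/π) × 0.622975 = 269.89 W/m².
Ratio Q̄_A / Q̄_B = 366.37 / 269.89 = 1.357.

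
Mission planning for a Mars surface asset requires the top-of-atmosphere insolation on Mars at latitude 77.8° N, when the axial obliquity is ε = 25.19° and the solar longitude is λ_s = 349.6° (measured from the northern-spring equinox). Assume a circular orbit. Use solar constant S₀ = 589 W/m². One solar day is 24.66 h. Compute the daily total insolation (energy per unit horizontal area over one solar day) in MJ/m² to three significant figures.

1.77 MJ/m²

Solar declination: sin δ = sin ε · sin λ_s = sin 25.19° × sin 349.6° = -0.07683, so δ = -4.407°.
cos H₀ = −tan(+77.8°) tan(-4.407°) = 0.3564, H₀ = 1.2064 rad.
Bracket: H₀ sin φ sin δ + cos φ cos δ sin H₀ = 1.2064×0.97742×-0.07683 + 0.21132×0.99704×0.93433 = -0.090595 + 0.196858 = 0.106263.
Q̄ = (S₀/π) × [bracket] = (589/π) × 0.106263 = 19.923 W/m².
Daily total = Q̄ × 24.66 h × 3600 s/h = 19.923 × 24.66 × 3600 / 10⁶ = 1.769 MJ/m².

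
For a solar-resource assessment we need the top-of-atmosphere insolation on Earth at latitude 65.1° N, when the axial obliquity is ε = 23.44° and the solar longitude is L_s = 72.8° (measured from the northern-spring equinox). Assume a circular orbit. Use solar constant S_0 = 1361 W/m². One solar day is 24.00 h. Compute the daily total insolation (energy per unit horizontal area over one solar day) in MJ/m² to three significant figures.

41.1 MJ/m²

Solar declination: sin δ = sin ε · sin L_s = sin 23.44° × sin 72.8° = 0.38000, so δ = +22.334°.
cos h₀ = −tan(+65.1°) tan(+22.334°) = -0.8850, h₀ = 2.6573 rad.
Bracket: h₀ sin ϕ sin δ + cos ϕ cos δ sin h₀ = 2.6573×0.90704×0.38000 + 0.42104×0.92499×0.46554 = 0.915905 + 0.181308 = 1.097213.
Q̄ = (S_0/π) × [bracket] = (1361/π) × 1.097213 = 475.33 W/m².
Daily total = Q̄ × 24.00 h × 3600 s/h = 475.33 × 24.00 × 3600 / 10⁶ = 41.07 MJ/m².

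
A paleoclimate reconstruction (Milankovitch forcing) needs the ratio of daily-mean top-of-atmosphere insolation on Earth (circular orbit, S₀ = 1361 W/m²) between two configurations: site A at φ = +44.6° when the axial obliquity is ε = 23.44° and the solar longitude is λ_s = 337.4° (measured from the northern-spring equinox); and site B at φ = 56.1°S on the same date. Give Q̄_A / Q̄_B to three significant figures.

— Configuration A (φ=+44.6°):
Solar declination: sin δ = sin ε · sin λ_s = sin 23.44° × sin 337.4° = -0.15287, so δ = -8.793°.
cos H₀ = −tan(+44.6°) tan(-8.793°) = 0.1525, H₀ = 1.4177 rad.
Bracket: H₀ sin φ sin δ + cos φ cos δ sin H₀ = 1.4177×0.70215×-0.15287 + 0.71203×0.98825×0.98830 = -0.152173 + 0.695431 = 0.543258.
Q̄ = (S₀/π) × [bracket] = (1361/π) × 0.543258 = 235.35 W/m².
— Configuration B (φ=-56.1°):
cos H₀ = −tan(-56.1°) tan(-8.793°) = -0.2302, H₀ = 1.8031 rad.
Bracket: H₀ sin φ sin δ + cos φ cos δ sin H₀ = 1.8031×-0.83001×-0.15287 + 0.55775×0.98825×0.97314 = 0.228784 + 0.536391 = 0.765175.
Q̄ = (S₀/π) × [bracket] = (1361/π) × 0.765175 = 331.49 W/m².
Ratio Q̄_A / Q̄_B = 235.35 / 331.49 = 0.7100.

Q̄_A / Q̄_B ≈ 0.710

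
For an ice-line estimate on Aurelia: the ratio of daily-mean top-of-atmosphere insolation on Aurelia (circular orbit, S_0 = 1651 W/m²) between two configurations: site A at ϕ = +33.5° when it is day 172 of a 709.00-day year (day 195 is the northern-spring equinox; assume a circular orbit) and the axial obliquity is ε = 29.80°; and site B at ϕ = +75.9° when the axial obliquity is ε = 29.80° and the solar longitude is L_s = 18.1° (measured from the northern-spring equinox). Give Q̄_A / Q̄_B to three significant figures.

— Configuration A (ϕ=+33.5°):
Solar longitude: L_s = 360° × (172 − 195)/709.00 = -11.678°, i.e. -11.678° + 360° = 348.322°.
sin δ = sin 29.80° × sin 348.322° = -0.10060, so δ = -5.774°.
cos h₀ = −tan(+33.5°) tan(-5.774°) = 0.0669, h₀ = 1.5038 rad.
Bracket: h₀ sin ϕ sin δ + cos ϕ cos δ sin h₀ = 1.5038×0.55194×-0.10060 + 0.83389×0.99493×0.99776 = -0.083499 + 0.827804 = 0.744305.
Q̄ = (S_0/π) × [bracket] = (1651/π) × 0.744305 = 391.15 W/m².
— Configuration B (ϕ=+75.9°):
Solar declination: sin δ = sin ε · sin L_s = sin 29.80° × sin 18.1° = 0.15440, so δ = +8.882°.
cos h₀ = −tan(+75.9°) tan(+8.882°) = -0.6221, h₀ = 2.2423 rad.
Bracket: h₀ sin ϕ sin δ + cos ϕ cos δ sin h₀ = 2.2423×0.96987×0.15440 + 0.24362×0.98801×0.78290 = 0.335780 + 0.188443 = 0.524223.
Q̄ = (S_0/π) × [bracket] = (1651/π) × 0.524223 = 275.49 W/m².
Ratio Q̄_A / Q̄_B = 391.15 / 275.49 = 1.420.

Q̄_A / Q̄_B ≈ 1.42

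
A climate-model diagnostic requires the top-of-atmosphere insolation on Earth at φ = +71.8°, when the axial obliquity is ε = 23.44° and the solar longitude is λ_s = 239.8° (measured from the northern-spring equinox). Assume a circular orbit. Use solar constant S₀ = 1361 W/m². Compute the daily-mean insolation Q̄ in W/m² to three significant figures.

Solar declination: sin δ = sin ε · sin λ_s = sin 23.44° × sin 239.8° = -0.34380, so δ = -20.108°.
cos H₀ = −tan(+71.8°) tan(-20.108°) = 1.1135 ≥ 1 ⇒ polar night, H₀ = 0 and Q̄ = 0.

Q̄ ≈ 0.00 W/m²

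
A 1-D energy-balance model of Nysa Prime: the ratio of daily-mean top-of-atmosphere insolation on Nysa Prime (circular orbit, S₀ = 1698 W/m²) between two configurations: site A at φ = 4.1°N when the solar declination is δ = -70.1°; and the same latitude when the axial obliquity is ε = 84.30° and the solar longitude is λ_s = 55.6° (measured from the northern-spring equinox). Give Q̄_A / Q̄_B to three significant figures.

— Configuration A (φ=+4.1°):
cos H₀ = −tan(+4.1°) tan(-70.100°) = 0.1980, H₀ = 1.3715 rad.
Bracket: H₀ sin φ sin δ + cos φ cos δ sin H₀ = 1.3715×0.07150×-0.94029 + 0.99744×0.34038×0.98020 = -0.092207 + 0.332786 = 0.240579.
Q̄ = (S₀/π) × [bracket] = (1698/π) × 0.240579 = 130.03 W/m².
— Configuration B (φ=+4.1°):
Solar declination: sin δ = sin ε · sin λ_s = sin 84.30° × sin 55.6° = 0.82103, so δ = +55.188°.
cos H₀ = −tan(+4.1°) tan(+55.188°) = -0.1031, H₀ = 1.6741 rad.
Bracket: H₀ sin φ sin δ + cos φ cos δ sin H₀ = 1.6741×0.07150×0.82103 + 0.99744×0.57088×0.99467 = 0.098276 + 0.566384 = 0.664660.
Q̄ = (S₀/π) × [bracket] = (1698/π) × 0.664660 = 359.24 W/m².
Ratio Q̄_A / Q̄_B = 130.03 / 359.24 = 0.3620.

Q̄_A / Q̄_B ≈ 0.362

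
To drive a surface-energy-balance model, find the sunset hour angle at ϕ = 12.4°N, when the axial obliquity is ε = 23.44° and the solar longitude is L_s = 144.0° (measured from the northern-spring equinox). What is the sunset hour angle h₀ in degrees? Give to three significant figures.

h₀ = 93.0°

Solar declination: sin δ = sin ε · sin L_s = sin 23.44° × sin 144.0° = 0.23381, so δ = +13.522°.
cos h₀ = −tan ϕ · tan δ = −tan(+12.4°) × tan(+13.522°) = -0.0529, so h₀ = 1.6237 rad = 93.03°.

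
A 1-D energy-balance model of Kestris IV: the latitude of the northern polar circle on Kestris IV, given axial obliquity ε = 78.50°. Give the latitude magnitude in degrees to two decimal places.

The polar circle is the lowest latitude that experiences at least one full rotation of continuous daylight at the northern-summer solstice; it lies at |φ| = 90° − ε = 90° − 78.50° = 11.50°.

11.50°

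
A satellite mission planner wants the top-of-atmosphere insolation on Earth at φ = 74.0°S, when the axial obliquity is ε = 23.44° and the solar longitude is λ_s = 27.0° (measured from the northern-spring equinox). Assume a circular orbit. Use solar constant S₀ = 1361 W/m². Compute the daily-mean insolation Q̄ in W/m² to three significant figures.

Q̄ ≈ 24.3 W/m²

Solar declination: sin δ = sin ε · sin λ_s = sin 23.44° × sin 27.0° = 0.18059, so δ = +10.404°.
cos H₀ = −tan(-74.0°) tan(+10.404°) = 0.6403, H₀ = 0.8759 rad.
Bracket: H₀ sin φ sin δ + cos φ cos δ sin H₀ = 0.8759×-0.96126×0.18059 + 0.27564×0.98356×0.76810 = -0.152051 + 0.208238 = 0.056187.
Q̄ = (S₀/π) × [bracket] = (1361/π) × 0.056187 = 24.34 W/m².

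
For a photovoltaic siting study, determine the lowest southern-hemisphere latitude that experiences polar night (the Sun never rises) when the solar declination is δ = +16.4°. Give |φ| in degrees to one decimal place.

Polar night requires cos H₀ = −tan φ tan δ ≥ 1, i.e. tan φ tan δ ≤ −1.
The boundary is |tan φ| · |tan δ| = 1, so |φ| = 90° − |δ| = 90° − 16.4° = 73.6° in the southern hemisphere.

|φ| = 73.6°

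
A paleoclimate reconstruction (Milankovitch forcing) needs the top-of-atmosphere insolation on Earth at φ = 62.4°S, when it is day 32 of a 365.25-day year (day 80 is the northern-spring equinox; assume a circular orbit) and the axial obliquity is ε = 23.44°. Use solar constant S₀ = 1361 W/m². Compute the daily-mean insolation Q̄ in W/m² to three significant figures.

Solar longitude: λ_s = 360° × (32 − 80)/365.25 = -47.310°, i.e. -47.310° + 360° = 312.690°.
sin δ = sin 23.44° × sin 312.690° = -0.29239, so δ = -17.001°.
cos H₀ = −tan(-62.4°) tan(-17.001°) = -0.5848, H₀ = 2.1955 rad.
Bracket: H₀ sin φ sin δ + cos φ cos δ sin H₀ = 2.1955×-0.88620×-0.29239 + 0.46330×0.95630×0.81115 = 0.568889 + 0.359383 = 0.928272.
Q̄ = (S₀/π) × [bracket] = (1361/π) × 0.928272 = 402.1 W/m².

Q̄ ≈ 402 W/m²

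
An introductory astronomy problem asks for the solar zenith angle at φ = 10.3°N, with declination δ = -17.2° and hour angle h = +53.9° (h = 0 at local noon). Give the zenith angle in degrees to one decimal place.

θ_z = 59.9°

cos θ_z = sin φ sin δ + cos φ cos δ cos h = -0.052873 + 0.553776 = 0.500903.
θ_z = arccos(0.500903) = 59.9°.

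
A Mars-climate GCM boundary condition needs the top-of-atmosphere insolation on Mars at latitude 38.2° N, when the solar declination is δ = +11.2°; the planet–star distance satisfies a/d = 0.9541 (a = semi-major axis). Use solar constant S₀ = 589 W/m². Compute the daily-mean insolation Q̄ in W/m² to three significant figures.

cos H₀ = −tan(+38.2°) tan(+11.200°) = -0.1558, H₀ = 1.7272 rad.
Bracket: H₀ sin φ sin δ + cos φ cos δ sin H₀ = 1.7272×0.61841×0.19423 + 0.78586×0.98096×0.98779 = 0.207461 + 0.761485 = 0.968946.
Inverse-square distance factor (a/d)² = 0.9541² = 0.910307.
Q̄ = (S₀/π) × 0.910307 × [bracket] = (589/π) × 0.910307 × 0.968946 = 165.4 W/m².

Q̄ ≈ 165 W/m²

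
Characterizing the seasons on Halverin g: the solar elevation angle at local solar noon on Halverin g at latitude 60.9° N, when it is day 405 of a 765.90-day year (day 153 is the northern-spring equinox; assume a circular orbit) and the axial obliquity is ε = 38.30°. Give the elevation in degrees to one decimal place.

Solar longitude: L_s = 360° × (405 − 153)/765.90 = 118.449°.
sin δ = sin 38.30° × sin 118.449° = 0.54494, so δ = +33.020°.
At local noon the hour angle is zero, so the zenith angle equals |ϕ − δ| = |+60.9° − (+33.020°)| = 27.880°.
Elevation = 90° − 27.880° = 62.1°.

62.1°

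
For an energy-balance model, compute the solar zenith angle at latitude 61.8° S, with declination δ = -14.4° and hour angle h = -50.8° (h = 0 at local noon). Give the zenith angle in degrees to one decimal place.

cos θ_z = sin ϕ sin δ + cos ϕ cos δ cos h = 0.219171 + 0.289283 = 0.508454.
θ_z = arccos(0.508454) = 59.4°.

θ_z = 59.4°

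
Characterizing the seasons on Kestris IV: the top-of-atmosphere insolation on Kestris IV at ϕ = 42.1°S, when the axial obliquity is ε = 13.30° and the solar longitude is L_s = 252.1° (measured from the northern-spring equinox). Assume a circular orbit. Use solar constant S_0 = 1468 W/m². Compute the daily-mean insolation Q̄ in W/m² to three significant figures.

Solar declination: sin δ = sin ε · sin L_s = sin 13.30° × sin 252.1° = -0.21891, so δ = -12.645°.
cos h₀ = −tan(-42.1°) tan(-12.645°) = -0.2027, h₀ = 1.7749 rad.
Bracket: h₀ sin ϕ sin δ + cos ϕ cos δ sin h₀ = 1.7749×-0.67043×-0.21891 + 0.74198×0.97574×0.97924 = 0.260491 + 0.708950 = 0.969441.
Q̄ = (S_0/π) × [bracket] = (1468/π) × 0.969441 = 453.0 W/m².

Q̄ ≈ 453 W/m²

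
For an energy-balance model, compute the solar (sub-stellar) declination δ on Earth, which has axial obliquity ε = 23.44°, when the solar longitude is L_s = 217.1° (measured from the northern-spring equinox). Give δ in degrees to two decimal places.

δ = -13.88°

sin δ = sin ε · sin L_s = sin 23.44° × sin 217.1° = -0.239949.
δ = arcsin(-0.239949) = -13.88°.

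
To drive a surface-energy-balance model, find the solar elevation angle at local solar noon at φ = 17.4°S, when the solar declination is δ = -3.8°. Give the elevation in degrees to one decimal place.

At local noon the hour angle is zero, so the zenith angle equals |φ − δ| = |-17.4° − (-3.800°)| = 13.600°.
Elevation = 90° − 13.600° = 76.4°.

76.4°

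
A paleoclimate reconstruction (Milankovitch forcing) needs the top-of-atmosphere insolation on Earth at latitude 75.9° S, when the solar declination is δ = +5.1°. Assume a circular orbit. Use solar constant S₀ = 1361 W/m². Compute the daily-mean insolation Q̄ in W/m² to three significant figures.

Q̄ ≈ 53.2 W/m²

cos H₀ = −tan(-75.9°) tan(+5.100°) = 0.3553, H₀ = 1.2076 rad.
Bracket: H₀ sin φ sin δ + cos φ cos δ sin H₀ = 1.2076×-0.96987×0.08889 + 0.24362×0.99604×0.93475 = -0.104109 + 0.226822 = 0.122713.
Q̄ = (S₀/π) × [bracket] = (1361/π) × 0.122713 = 53.16 W/m².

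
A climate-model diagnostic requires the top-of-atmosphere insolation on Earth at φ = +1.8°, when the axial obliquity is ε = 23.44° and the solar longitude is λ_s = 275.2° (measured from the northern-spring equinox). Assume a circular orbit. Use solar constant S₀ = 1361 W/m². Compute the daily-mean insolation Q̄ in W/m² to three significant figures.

Solar declination: sin δ = sin ε · sin λ_s = sin 23.44° × sin 275.2° = -0.39615, so δ = -23.338°.
cos H₀ = −tan(+1.8°) tan(-23.338°) = 0.0136, H₀ = 1.5572 rad.
Bracket: H₀ sin φ sin δ + cos φ cos δ sin H₀ = 1.5572×0.03141×-0.39615 + 0.99951×0.91819×0.99991 = -0.019376 + 0.917657 = 0.898281.
Q̄ = (S₀/π) × [bracket] = (1361/π) × 0.898281 = 389.2 W/m².

Q̄ ≈ 389 W/m²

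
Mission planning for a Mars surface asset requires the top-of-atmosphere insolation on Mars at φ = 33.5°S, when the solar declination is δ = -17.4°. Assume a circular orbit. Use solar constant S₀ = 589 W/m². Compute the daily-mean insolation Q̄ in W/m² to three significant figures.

Q̄ ≈ 201 W/m²

cos H₀ = −tan(-33.5°) tan(-17.400°) = -0.2074, H₀ = 1.7797 rad.
Bracket: H₀ sin φ sin δ + cos φ cos δ sin H₀ = 1.7797×-0.55194×-0.29904 + 0.83389×0.95424×0.97825 = 0.293743 + 0.778424 = 1.072167.
Q̄ = (S₀/π) × [bracket] = (589/π) × 1.072167 = 201.0 W/m².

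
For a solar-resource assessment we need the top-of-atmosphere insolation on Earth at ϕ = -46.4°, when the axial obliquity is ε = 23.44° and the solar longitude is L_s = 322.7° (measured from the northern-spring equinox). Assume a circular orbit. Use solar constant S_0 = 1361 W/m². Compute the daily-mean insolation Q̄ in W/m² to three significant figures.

Q̄ ≈ 419 W/m²

Solar declination: sin δ = sin ε · sin L_s = sin 23.44° × sin 322.7° = -0.24106, so δ = -13.949°.
cos h₀ = −tan(-46.4°) tan(-13.949°) = -0.2608, h₀ = 1.8347 rad.
Bracket: h₀ sin ϕ sin δ + cos ϕ cos δ sin h₀ = 1.8347×-0.72417×-0.24106 + 0.68962×0.97051×0.96539 = 0.320281 + 0.646119 = 0.966400.
Q̄ = (S_0/π) × [bracket] = (1361/π) × 0.966400 = 418.7 W/m².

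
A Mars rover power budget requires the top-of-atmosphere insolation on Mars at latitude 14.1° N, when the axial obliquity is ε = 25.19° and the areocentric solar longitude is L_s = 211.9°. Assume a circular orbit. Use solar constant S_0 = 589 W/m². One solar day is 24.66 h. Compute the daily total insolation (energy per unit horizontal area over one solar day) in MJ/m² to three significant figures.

sin δ = sin 25.19° × sin 211.9° = -0.22491, so δ = -12.998°.
cos h₀ = −tan(+14.1°) tan(-12.998°) = 0.0580, h₀ = 1.5128 rad.
Bracket: h₀ sin ϕ sin δ + cos ϕ cos δ sin h₀ = 1.5128×0.24362×-0.22491 + 0.96987×0.97438×0.99832 = -0.082890 + 0.943434 = 0.860544.
Q̄ = (S_0/π) × [bracket] = (589/π) × 0.860544 = 161.34 W/m².
Daily total = Q̄ × 24.66 h × 3600 s/h = 161.34 × 24.66 × 3600 / 10⁶ = 14.32 MJ/m².

14.3 MJ/m²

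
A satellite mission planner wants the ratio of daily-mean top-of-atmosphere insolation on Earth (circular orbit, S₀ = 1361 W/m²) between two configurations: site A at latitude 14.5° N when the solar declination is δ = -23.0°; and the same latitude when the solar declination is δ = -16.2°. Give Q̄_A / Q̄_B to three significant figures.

Q̄_A / Q̄_B ≈ 0.903

— Configuration A (φ=+14.5°):
cos H₀ = −tan(+14.5°) tan(-23.000°) = 0.1098, H₀ = 1.4608 rad.
Bracket: H₀ sin φ sin δ + cos φ cos δ sin H₀ = 1.4608×0.25038×-0.39073 + 0.96815×0.92050×0.99396 = -0.142911 + 0.885799 = 0.742888.
Q̄ = (S₀/π) × [bracket] = (1361/π) × 0.742888 = 321.83 W/m².
— Configuration B (φ=+14.5°):
cos H₀ = −tan(+14.5°) tan(-16.200°) = 0.0751, H₀ = 1.4956 rad.
Bracket: H₀ sin φ sin δ + cos φ cos δ sin H₀ = 1.4956×0.25038×-0.27899 + 0.96815×0.96029×0.99717 = -0.104473 + 0.927074 = 0.822601.
Q̄ = (S₀/π) × [bracket] = (1361/π) × 0.822601 = 356.37 W/m².
Ratio Q̄_A / Q̄_B = 321.83 / 356.37 = 0.9031.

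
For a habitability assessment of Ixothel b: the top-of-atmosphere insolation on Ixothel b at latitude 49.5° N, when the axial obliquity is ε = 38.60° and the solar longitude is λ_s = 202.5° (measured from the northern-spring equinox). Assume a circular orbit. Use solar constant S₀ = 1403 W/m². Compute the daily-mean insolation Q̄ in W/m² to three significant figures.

Solar declination: sin δ = sin ε · sin λ_s = sin 38.60° × sin 202.5° = -0.23875, so δ = -13.813°.
cos H₀ = −tan(+49.5°) tan(-13.813°) = 0.2879, H₀ = 1.2788 rad.
Bracket: H₀ sin φ sin δ + cos φ cos δ sin H₀ = 1.2788×0.76041×-0.23875 + 0.64945×0.97108×0.95767 = -0.232163 + 0.603972 = 0.371809.
Q̄ = (S₀/π) × [bracket] = (1403/π) × 0.371809 = 166.0 W/m².

Q̄ ≈ 166 W/m²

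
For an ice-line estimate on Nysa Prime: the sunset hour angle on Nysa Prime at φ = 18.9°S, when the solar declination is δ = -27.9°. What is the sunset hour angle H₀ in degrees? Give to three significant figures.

cos H₀ = −tan φ · tan δ = −tan(-18.9°) × tan(-27.900°) = -0.1813, so H₀ = 1.7531 rad = 100.44°.

H₀ = 100°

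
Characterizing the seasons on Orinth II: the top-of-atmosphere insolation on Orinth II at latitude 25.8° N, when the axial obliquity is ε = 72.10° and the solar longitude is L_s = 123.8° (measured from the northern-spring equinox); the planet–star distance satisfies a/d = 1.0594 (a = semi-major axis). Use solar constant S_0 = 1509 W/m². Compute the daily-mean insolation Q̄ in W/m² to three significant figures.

Solar declination: sin δ = sin ε · sin L_s = sin 72.10° × sin 123.8° = 0.79076, so δ = +52.257°.
cos h₀ = −tan(+25.8°) tan(+52.257°) = -0.6245, h₀ = 2.2453 rad.
Bracket: h₀ sin ϕ sin δ + cos ϕ cos δ sin h₀ = 2.2453×0.43523×0.79076 + 0.90032×0.61213×0.78103 = 0.772748 + 0.430436 = 1.203184.
Inverse-square distance factor (a/d)² = 1.0594² = 1.122328.
Q̄ = (S_0/π) × 1.122328 × [bracket] = (1509/π) × 1.122328 × 1.203184 = 648.6 W/m².

Q̄ ≈ 649 W/m²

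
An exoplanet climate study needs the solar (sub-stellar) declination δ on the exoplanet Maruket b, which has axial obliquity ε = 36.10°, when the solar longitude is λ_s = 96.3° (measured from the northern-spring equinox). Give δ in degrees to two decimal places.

sin δ = sin ε · sin λ_s = sin 36.10° × sin 96.3° = 0.585638.
δ = arcsin(0.585638) = +35.85°.

δ = +35.85°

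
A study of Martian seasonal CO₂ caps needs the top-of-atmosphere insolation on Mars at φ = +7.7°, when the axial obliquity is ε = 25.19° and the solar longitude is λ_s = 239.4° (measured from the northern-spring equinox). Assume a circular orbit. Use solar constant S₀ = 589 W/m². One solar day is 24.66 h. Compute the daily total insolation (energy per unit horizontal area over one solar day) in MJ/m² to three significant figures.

Solar declination: sin δ = sin ε · sin λ_s = sin 25.19° × sin 239.4° = -0.36635, so δ = -21.491°.
cos H₀ = −tan(+7.7°) tan(-21.491°) = 0.0532, H₀ = 1.5175 rad.
Bracket: H₀ sin φ sin δ + cos φ cos δ sin H₀ = 1.5175×0.13399×-0.36635 + 0.99098×0.93048×0.99858 = -0.074490 + 0.920778 = 0.846288.
Q̄ = (S₀/π) × [bracket] = (589/π) × 0.846288 = 158.67 W/m².
Daily total = Q̄ × 24.66 h × 3600 s/h = 158.67 × 24.66 × 3600 / 10⁶ = 14.09 MJ/m².

14.1 MJ/m²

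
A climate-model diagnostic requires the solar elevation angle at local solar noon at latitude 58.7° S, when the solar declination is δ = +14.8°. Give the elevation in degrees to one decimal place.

At local noon the hour angle is zero, so the zenith angle equals |φ − δ| = |-58.7° − (+14.800°)| = 73.500°.
Elevation = 90° − 73.500° = 16.5°.

16.5°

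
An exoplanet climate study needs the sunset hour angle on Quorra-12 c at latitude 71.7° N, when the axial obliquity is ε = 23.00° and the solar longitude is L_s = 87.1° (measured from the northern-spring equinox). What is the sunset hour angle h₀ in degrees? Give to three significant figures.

Solar declination: sin δ = sin ε · sin L_s = sin 23.00° × sin 87.1° = 0.39023, so δ = +22.969°.
Sunrise equation: cos h₀ = −tan ϕ · tan δ = -1.2816 ≤ −1, so the host star never sets (polar day) and h₀ = π.

h₀ = 180°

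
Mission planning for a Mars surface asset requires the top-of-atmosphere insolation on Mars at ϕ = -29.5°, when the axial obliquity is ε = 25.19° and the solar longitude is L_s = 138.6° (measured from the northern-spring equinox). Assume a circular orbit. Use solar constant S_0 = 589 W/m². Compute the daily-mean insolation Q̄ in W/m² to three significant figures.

Q̄ ≈ 118 W/m²

Solar declination: sin δ = sin ε · sin L_s = sin 25.19° × sin 138.6° = 0.28147, so δ = +16.348°.
cos h₀ = −tan(-29.5°) tan(+16.348°) = 0.1660, h₀ = 1.4041 rad.
Bracket: h₀ sin ϕ sin δ + cos ϕ cos δ sin h₀ = 1.4041×-0.49242×0.28147 + 0.87036×0.95957×0.98613 = -0.194610 + 0.823588 = 0.628978.
Q̄ = (S_0/π) × [bracket] = (589/π) × 0.628978 = 117.9 W/m².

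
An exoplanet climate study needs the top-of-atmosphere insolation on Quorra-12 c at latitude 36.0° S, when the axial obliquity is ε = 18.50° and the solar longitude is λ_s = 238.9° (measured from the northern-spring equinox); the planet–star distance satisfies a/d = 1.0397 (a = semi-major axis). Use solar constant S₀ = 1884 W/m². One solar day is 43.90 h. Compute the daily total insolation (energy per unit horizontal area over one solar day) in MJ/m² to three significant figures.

107 MJ/m²

Solar declination: sin δ = sin ε · sin λ_s = sin 18.50° × sin 238.9° = -0.27170, so δ = -15.765°.
cos H₀ = −tan(-36.0°) tan(-15.765°) = -0.2051, H₀ = 1.7774 rad.
Bracket: H₀ sin φ sin δ + cos φ cos δ sin H₀ = 1.7774×-0.58779×-0.27170 + 0.80902×0.96238×0.97874 = 0.283855 + 0.762032 = 1.045887.
Inverse-square distance factor (a/d)² = 1.0397² = 1.080976.
Q̄ = (S₀/π) × 1.080976 × [bracket] = (1884/π) × 1.080976 × 1.045887 = 678.00 W/m².
Daily total = Q̄ × 43.90 h × 3600 s/h = 678.00 × 43.90 × 3600 / 10⁶ = 107.2 MJ/m².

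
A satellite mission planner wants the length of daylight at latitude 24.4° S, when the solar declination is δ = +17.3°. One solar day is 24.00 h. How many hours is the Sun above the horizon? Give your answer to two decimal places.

10.92 h

cos h₀ = −tan ϕ · tan δ = −tan(-24.4°) × tan(+17.300°) = 0.1413, so h₀ = 1.4290 rad = 81.88°.
Daylight = 2h₀/(2π) × 24.00 h = (1.4290/π) × 24.00 = 10.92 h.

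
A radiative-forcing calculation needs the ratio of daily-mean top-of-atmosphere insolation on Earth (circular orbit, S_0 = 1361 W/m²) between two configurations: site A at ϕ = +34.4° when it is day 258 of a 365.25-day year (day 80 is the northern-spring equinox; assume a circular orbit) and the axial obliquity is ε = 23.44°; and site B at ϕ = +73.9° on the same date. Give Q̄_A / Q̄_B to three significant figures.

— Configuration A (ϕ=+34.4°):
Solar longitude: L_s = 360° × (258 − 80)/365.25 = 175.441°.
sin δ = sin 23.44° × sin 175.441° = 0.03162, so δ = +1.812°.
cos h₀ = −tan(+34.4°) tan(+1.812°) = -0.0217, h₀ = 1.5925 rad.
Bracket: h₀ sin ϕ sin δ + cos ϕ cos δ sin h₀ = 1.5925×0.56497×0.03162 + 0.82511×0.99950×0.99977 = 0.028449 + 0.824508 = 0.852957.
Q̄ = (S_0/π) × [bracket] = (1361/π) × 0.852957 = 369.52 W/m².
— Configuration B (ϕ=+73.9°):
cos h₀ = −tan(+73.9°) tan(+1.812°) = -0.1096, h₀ = 1.6806 rad.
Bracket: h₀ sin ϕ sin δ + cos ϕ cos δ sin h₀ = 1.6806×0.96078×0.03162 + 0.27731×0.99950×0.99398 = 0.051056 + 0.275503 = 0.326559.
Q̄ = (S_0/π) × [bracket] = (1361/π) × 0.326559 = 141.47 W/m².
Ratio Q̄_A / Q̄_B = 369.52 / 141.47 = 2.612.

Q̄_A / Q̄_B ≈ 2.61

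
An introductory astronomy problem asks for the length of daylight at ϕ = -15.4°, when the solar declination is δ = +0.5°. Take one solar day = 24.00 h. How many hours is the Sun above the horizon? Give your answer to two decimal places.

cos h₀ = −tan ϕ · tan δ = −tan(-15.4°) × tan(+0.500°) = 0.0024, so h₀ = 1.5684 rad = 89.86°.
Daylight = 2h₀/(2π) × 24.00 h = (1.5684/π) × 24.00 = 11.98 h.

11.98 h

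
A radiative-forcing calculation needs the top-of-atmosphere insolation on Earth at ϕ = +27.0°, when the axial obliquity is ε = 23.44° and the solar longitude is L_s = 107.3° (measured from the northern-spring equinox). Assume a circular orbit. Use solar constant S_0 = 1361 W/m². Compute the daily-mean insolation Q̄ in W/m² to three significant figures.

Solar declination: sin δ = sin ε · sin L_s = sin 23.44° × sin 107.3° = 0.37979, so δ = +22.321°.
cos h₀ = −tan(+27.0°) tan(+22.321°) = -0.2092, h₀ = 1.7815 rad.
Bracket: h₀ sin ϕ sin δ + cos ϕ cos δ sin h₀ = 1.7815×0.45399×0.37979 + 0.89101×0.92507×0.97788 = 0.307168 + 0.806014 = 1.113182.
Q̄ = (S_0/π) × [bracket] = (1361/π) × 1.113182 = 482.3 W/m².

Q̄ ≈ 482 W/m²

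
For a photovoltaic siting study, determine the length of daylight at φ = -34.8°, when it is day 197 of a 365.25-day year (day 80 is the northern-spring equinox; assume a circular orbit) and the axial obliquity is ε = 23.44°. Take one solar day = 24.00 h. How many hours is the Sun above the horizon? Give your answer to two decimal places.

9.93 h

Solar longitude: λ_s = 360° × (197 − 80)/365.25 = 115.318°.
sin δ = sin 23.44° × sin 115.318° = 0.35958, so δ = +21.074°.
cos H₀ = −tan φ · tan δ = −tan(-34.8°) × tan(+21.074°) = 0.2678, so H₀ = 1.2997 rad = 74.46°.
Daylight = 2H₀/(2π) × 24.00 h = (1.2997/π) × 24.00 = 9.93 h.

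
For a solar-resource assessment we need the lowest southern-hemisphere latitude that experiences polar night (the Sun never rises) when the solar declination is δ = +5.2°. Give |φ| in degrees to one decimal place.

Polar night requires cos H₀ = −tan φ tan δ ≥ 1, i.e. tan φ tan δ ≤ −1.
The boundary is |tan φ| · |tan δ| = 1, so |φ| = 90° − |δ| = 90° − 5.2° = 84.8° in the southern hemisphere.

|φ| = 84.8°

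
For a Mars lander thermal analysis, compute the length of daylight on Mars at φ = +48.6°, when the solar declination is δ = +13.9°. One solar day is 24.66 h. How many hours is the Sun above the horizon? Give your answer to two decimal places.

14.56 h

cos H₀ = −tan φ · tan δ = −tan(+48.6°) × tan(+13.900°) = -0.2807, so H₀ = 1.8553 rad = 106.30°.
Daylight = 2H₀/(2π) × 24.66 h = (1.8553/π) × 24.66 = 14.56 h.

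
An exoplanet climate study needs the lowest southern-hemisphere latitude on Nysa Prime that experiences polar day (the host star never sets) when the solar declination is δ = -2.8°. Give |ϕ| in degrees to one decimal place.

Polar day requires cos h₀ = −tan ϕ tan δ ≤ −1, i.e. tan ϕ tan δ ≥ 1.
The boundary is |tan ϕ| · |tan δ| = 1, so |ϕ| = 90° − |δ| = 90° − 2.8° = 87.2° in the southern hemisphere.

|ϕ| = 87.2°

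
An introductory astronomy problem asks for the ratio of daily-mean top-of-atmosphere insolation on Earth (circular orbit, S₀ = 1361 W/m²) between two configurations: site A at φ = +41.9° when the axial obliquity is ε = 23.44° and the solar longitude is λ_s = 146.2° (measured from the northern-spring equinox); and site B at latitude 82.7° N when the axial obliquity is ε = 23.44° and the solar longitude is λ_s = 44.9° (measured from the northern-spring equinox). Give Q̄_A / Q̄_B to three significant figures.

— Configuration A (φ=+41.9°):
Solar declination: sin δ = sin ε · sin λ_s = sin 23.44° × sin 146.2° = 0.22129, so δ = +12.785°.
cos H₀ = −tan(+41.9°) tan(+12.785°) = -0.2036, H₀ = 1.7758 rad.
Bracket: H₀ sin φ sin δ + cos φ cos δ sin H₀ = 1.7758×0.66783×0.22129 + 0.74431×0.97521×0.97905 = 0.262435 + 0.710652 = 0.973087.
Q̄ = (S₀/π) × [bracket] = (1361/π) × 0.973087 = 421.56 W/m².
— Configuration B (φ=+82.7°):
Solar declination: sin δ = sin ε · sin λ_s = sin 23.44° × sin 44.9° = 0.28079, so δ = +16.307°.
cos H₀ = −tan(+82.7°) tan(+16.307°) = -2.2838 ≤ −1 ⇒ polar day, H₀ = π.
Bracket: H₀ sin φ sin δ + cos φ cos δ sin H₀ = 3.1416×0.99189×0.28079 + 0.12706×0.95977×0.00000 = 0.874976 + 0.000000 = 0.874976.
Q̄ = (S₀/π) × [bracket] = (1361/π) × 0.874976 = 379.06 W/m².
Ratio Q̄_A / Q̄_B = 421.56 / 379.06 = 1.112.

Q̄_A / Q̄_B ≈ 1.11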